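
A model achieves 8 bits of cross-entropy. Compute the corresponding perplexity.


Perplexity formula: PP = 2^H
H = 8
PP = 2^8
Steps: 2^1 = 2, 2^2 = 4, 2^3 = 8, 2^4 = 16, 2^5 = 32, 2^6 = 64, 2^7 = 128, 2^8 = 256
PP = 256

256


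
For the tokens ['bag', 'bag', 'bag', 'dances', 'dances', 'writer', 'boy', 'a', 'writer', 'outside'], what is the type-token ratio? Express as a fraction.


Tokens: 10
Unique types: ('a', 'bag', 'boy', 'dances', 'outside', 'writer') = 6
TTR = 6/10
Simplify: divide both by 2 -> 3/5
TTR = 3/5

3/5


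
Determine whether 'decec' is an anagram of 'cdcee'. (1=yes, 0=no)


Sort characters of 'decec': 'ccdee'
Sort characters of 'cdcee': 'ccdee'
Sorted forms match -> they ARE anagrams
Result: 1

1


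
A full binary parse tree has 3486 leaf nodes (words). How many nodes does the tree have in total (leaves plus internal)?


Leaf nodes (terminals): 3486
Internal nodes = n - 1 = 3486 - 1 = 3485
Total = leaves + internal = 3486 + 3485 = 6971

6971


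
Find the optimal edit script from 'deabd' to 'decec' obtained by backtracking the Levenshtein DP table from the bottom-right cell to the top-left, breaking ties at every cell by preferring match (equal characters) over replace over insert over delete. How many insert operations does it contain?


Edit distance = 3. Backtracking from cell (5, 5) with preference match > replace > insert > delete,
then listing the resulting alignment 'deabd' -> 'decec' left to right:
  Step 1: keep 'd'
  Step 2: keep 'e'
  Step 3: replace a->c
  Step 4: replace b->e
  Step 5: replace d->c
Total insertions: 0

0


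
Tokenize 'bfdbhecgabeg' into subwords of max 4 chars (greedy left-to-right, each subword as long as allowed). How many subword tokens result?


'bfdbhecgabeg' has 12 characters.
Chunking with max size 4:
  Chunk 1: 'bfdb' (positions 0-3)
  Chunk 2: 'hecg' (positions 4-7)
  Chunk 3: 'abeg' (positions 8-11)
Total chunks: ceil(12 / 4) = 3

3


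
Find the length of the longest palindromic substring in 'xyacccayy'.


Scanning 'xyacccayy' for palindromic substrings.
Substring at positions 1-7: 'yacccay'.
Check: reverse('yacccay') = 'yacccay' -> palindrome confirmed.
Neighbouring characters ('x' / 'y') break symmetry, so it cannot extend further.
No longer palindromic substring exists; longest length = 7

7


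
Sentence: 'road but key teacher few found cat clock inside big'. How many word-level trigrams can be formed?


Word trigrams from [10] words:
  Trigram 1: (road but key)
  Trigram 2: (but key teacher)
  Trigram 3: (key teacher few)
  Trigram 4: (teacher few found)
  Trigram 5: (few found cat)
  Trigram 6: (found cat clock)
  Trigram 7: (cat clock inside)
  Trigram 8: (clock inside big)
Total word trigrams: 10 - 2 = 8

8


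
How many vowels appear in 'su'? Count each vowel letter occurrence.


Scanning each character of 'su':
  Position 1: 's' -> consonant (running count: 0)
  Position 2: 'u' -> vowel (running count: 1)
Total vowels: 1

1


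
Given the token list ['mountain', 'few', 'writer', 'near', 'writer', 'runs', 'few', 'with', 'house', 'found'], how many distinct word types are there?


Listing all tokens and tracking unique types:
  Token 1: 'mountain' -> NEW (unique so far: 1)
  Token 2: 'few' -> NEW (unique so far: 2)
  Token 3: 'writer' -> NEW (unique so far: 3)
  Token 4: 'near' -> NEW (unique so far: 4)
  Token 5: 'writer' -> duplicate (unique so far: 4)
  Token 6: 'runs' -> NEW (unique so far: 5)
  Token 7: 'few' -> duplicate (unique so far: 5)
  Token 8: 'with' -> NEW (unique so far: 6)
  Token 9: 'house' -> NEW (unique so far: 7)
  Token 10: 'found' -> NEW (unique so far: 8)
Unique types: ('few', 'found', 'house', 'mountain', 'near', 'runs', 'with', 'writer')
Vocabulary size: 8

8


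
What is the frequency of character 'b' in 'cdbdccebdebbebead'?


Scanning 'cdbdccebdebbebead' for 'b':
  Position 2: 'b' -> MATCH (count: 1)
  Position 7: 'b' -> MATCH (count: 2)
  Position 10: 'b' -> MATCH (count: 3)
  Position 11: 'b' -> MATCH (count: 4)
  Position 13: 'b' -> MATCH (count: 5)
Total occurrences of 'b': 5

5


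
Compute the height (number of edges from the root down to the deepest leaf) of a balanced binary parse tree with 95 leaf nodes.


In a balanced binary tree with n leaves the deepest leaf is ceil(log2(n)) edges below the root.
log2(95) = 6.5699
ceil(6.5699) = 7
height (edges) = 7

7


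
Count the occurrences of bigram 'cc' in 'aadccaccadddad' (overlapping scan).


Scanning 'aadccaccadddad' for bigram 'cc':
  Position 0: 'aa' -> no
  Position 1: 'ad' -> no
  Position 2: 'dc' -> no
  Position 3: 'cc' -> MATCH
  Position 4: 'ca' -> no
  Position 5: 'ac' -> no
  Position 6: 'cc' -> MATCH
  Position 7: 'ca' -> no
  Position 8: 'ad' -> no
  Position 9: 'dd' -> no
  Position 10: 'dd' -> no
  Position 11: 'da' -> no
  Position 12: 'ad' -> no
Total matches: 2

2


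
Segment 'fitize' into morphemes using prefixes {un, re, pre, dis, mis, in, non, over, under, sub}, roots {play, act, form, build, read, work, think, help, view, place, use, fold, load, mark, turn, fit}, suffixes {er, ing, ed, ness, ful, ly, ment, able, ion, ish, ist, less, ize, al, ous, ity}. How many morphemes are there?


Segmenting 'fitize' against the inventory:
  'fit' -> root (morpheme 1)
  'ize' -> suffix (morpheme 2)
Total morphemes: 2

2


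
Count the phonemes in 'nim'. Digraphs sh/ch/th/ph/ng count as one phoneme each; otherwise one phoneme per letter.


Parsing 'nim' greedily, digraphs first:
  'n' -> consonant phoneme (phonemes so far: 1)
  'i' -> vowel phoneme (phonemes so far: 2)
  'm' -> consonant phoneme (phonemes so far: 3)
Total phonemes: 3

3


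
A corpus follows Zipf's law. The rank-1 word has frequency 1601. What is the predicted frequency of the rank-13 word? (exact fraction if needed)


Zipf's law: freq(rank) = f1 / rank
f1 = 1601, rank = 13
freq = 1601 / 13
GCD(1601, 13) = 1
Simplified: 1601/13

1601/13


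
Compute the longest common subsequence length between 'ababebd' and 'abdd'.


DP table for LCS of 'ababebd' and 'abdd':
       a  b  d  d
    0  0  0  0  0
  a 0  1  1  1  1
  b 0  1  2  2  2
  a 0  1  2  2  2
  b 0  1  2  2  2
  e 0  1  2  2  2
  b 0  1  2  2  2
  d 0  1  2  3  3
LCS: 'abd'
LCS length = 3

3


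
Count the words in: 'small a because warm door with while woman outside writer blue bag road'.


Counting words by splitting on spaces:
  Word 1: 'small'
  Word 2: 'a'
  Word 3: 'because'
  Word 4: 'warm'
  Word 5: 'door'
  Word 6: 'with'
  Word 7: 'while'
  Word 8: 'woman'
  Word 9: 'outside'
  Word 10: 'writer'
  Word 11: 'blue'
  Word 12: 'bag'
  Word 13: 'road'
Total words: 13

13


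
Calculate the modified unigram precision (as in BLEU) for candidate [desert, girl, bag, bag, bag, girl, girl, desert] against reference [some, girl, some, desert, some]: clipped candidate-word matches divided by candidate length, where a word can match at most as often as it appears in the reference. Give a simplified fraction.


Reference word counts: {'desert': 1, 'girl': 1, 'some': 3}
Checking each candidate word (with clipping):
  'desert' -> in reference (ref count 1, used 1/1) -> match (matches: 1)
  'girl' -> in reference (ref count 1, used 1/1) -> match (matches: 2)
  'bag' -> not in reference -> no match (matches: 2)
  'bag' -> not in reference -> no match (matches: 2)
  'bag' -> not in reference -> no match (matches: 2)
  'girl' -> ref count 1 already used up (1/1) -> clipped, no match (matches: 2)
  'girl' -> ref count 1 already used up (1/1) -> clipped, no match (matches: 2)
  'desert' -> ref count 1 already used up (1/1) -> clipped, no match (matches: 2)
Clipped matches: 2, Candidate length: 8
Precision = 2/8 = 1/4

1/4


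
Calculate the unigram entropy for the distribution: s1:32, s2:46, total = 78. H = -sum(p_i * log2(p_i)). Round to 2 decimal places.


Computing entropy H = -sum(p_i * log2(p_i)):
  s1: p = 32/78 = 0.4103, -p*log2(p) = 0.5273
  s2: p = 46/78 = 0.5897, -p*log2(p) = 0.4493
H = sum of terms = 0.9766
Rounded to 2 decimals: 0.98

0.98


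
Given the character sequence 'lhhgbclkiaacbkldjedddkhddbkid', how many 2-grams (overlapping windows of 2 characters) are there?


String 'lhhgbclkiaacbkldjedddkhddbkid' has length L = 29.
Number of overlapping n-grams = L - n + 1
Substituting: 29 - 2 + 1 = 28

28


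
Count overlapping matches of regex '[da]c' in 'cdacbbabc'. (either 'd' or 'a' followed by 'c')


Pattern: [da]c means either 'd' or 'a' followed by 'c'.
Scanning 'cdacbbabc' position-by-position:
  Pos 0: window 'cd' -> no
  Pos 1: window 'da' -> no
  Pos 2: window 'ac' -> MATCH
  Pos 3: window 'cb' -> no
  Pos 4: window 'bb' -> no
  Pos 5: window 'ba' -> no
  Pos 6: window 'ab' -> no
  Pos 7: window 'bc' -> no
  Pos 8: window 'c' -> no
Total matches: 1

1


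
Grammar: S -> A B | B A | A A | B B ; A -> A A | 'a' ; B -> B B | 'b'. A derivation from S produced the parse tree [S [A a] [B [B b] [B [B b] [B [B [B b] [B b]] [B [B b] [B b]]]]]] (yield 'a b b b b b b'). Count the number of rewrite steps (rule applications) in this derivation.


Every bracketed nonterminal node [X ...] in the tree is produced by exactly one rule application.
Reading the tree off as a leftmost derivation:
  Step 1: S  =>  A B   (applied S -> A B)
  Step 2: A B  =>  a B   (applied A -> a)
  Step 3: a B  =>  a B B   (applied B -> B B)
  Step 4: a B B  =>  a b B   (applied B -> b)
  Step 5: a b B  =>  a b B B   (applied B -> B B)
  Step 6: a b B B  =>  a b b B   (applied B -> b)
  Step 7: a b b B  =>  a b b B B   (applied B -> B B)
  Step 8: a b b B B  =>  a b b B B B   (applied B -> B B)
  Step 9: a b b B B B  =>  a b b b B B   (applied B -> b)
  Step 10: a b b b B B  =>  a b b b b B   (applied B -> b)
  Step 11: a b b b b B  =>  a b b b b B B   (applied B -> B B)
  Step 12: a b b b b B B  =>  a b b b b b B   (applied B -> b)
  Step 13: a b b b b b B  =>  a b b b b b b   (applied B -> b)
Final yield: a b b b b b b
Total rewrite steps: 13

13


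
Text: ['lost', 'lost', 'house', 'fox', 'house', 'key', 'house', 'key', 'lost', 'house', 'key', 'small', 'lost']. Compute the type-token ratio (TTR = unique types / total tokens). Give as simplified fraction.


Tokens: 13
Unique types: ('fox', 'house', 'key', 'lost', 'small') = 5
TTR = 5/13
Already in lowest terms.

5/13


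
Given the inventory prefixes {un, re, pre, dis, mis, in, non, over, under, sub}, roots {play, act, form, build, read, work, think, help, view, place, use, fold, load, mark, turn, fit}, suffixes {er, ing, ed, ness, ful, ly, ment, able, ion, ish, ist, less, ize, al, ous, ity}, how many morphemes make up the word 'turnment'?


Segmenting 'turnment' against the inventory:
  'turn' -> root (morpheme 1)
  'ment' -> suffix (morpheme 2)
Total morphemes: 2

2


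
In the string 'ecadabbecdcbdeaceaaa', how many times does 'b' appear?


Scanning 'ecadabbecdcbdeaceaaa' for 'b':
  Position 5: 'b' -> MATCH (count: 1)
  Position 6: 'b' -> MATCH (count: 2)
  Position 11: 'b' -> MATCH (count: 3)
Total occurrences of 'b': 3

3


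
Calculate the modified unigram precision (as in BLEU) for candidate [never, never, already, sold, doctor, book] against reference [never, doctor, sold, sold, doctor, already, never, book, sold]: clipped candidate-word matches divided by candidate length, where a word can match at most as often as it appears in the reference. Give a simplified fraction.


Reference word counts: {'already': 1, 'book': 1, 'doctor': 2, 'never': 2, 'sold': 3}
Checking each candidate word (with clipping):
  'never' -> in reference (ref count 2, used 1/2) -> match (matches: 1)
  'never' -> in reference (ref count 2, used 2/2) -> match (matches: 2)
  'already' -> in reference (ref count 1, used 1/1) -> match (matches: 3)
  'sold' -> in reference (ref count 3, used 1/3) -> match (matches: 4)
  'doctor' -> in reference (ref count 2, used 1/2) -> match (matches: 5)
  'book' -> in reference (ref count 1, used 1/1) -> match (matches: 6)
Clipped matches: 6, Candidate length: 6
Precision = 6/6 = 1

1


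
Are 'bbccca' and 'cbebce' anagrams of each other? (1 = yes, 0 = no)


Sort characters of 'bbccca': 'abbccc'
Sort characters of 'cbebce': 'bbccee'
Sorted forms differ -> they are NOT anagrams
Result: 0

0


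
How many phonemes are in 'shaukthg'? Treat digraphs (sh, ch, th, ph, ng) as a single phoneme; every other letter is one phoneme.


Parsing 'shaukthg' greedily, digraphs first:
  'sh' -> digraph (1 consonant phoneme) (phonemes so far: 1)
  'a' -> vowel phoneme (phonemes so far: 2)
  'u' -> vowel phoneme (phonemes so far: 3)
  'k' -> consonant phoneme (phonemes so far: 4)
  'th' -> digraph (1 consonant phoneme) (phonemes so far: 5)
  'g' -> consonant phoneme (phonemes so far: 6)
Total phonemes: 6

6


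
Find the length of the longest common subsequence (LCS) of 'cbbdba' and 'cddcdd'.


DP table for LCS of 'cbbdba' and 'cddcdd':
       c  d  d  c  d  d
    0  0  0  0  0  0  0
  c 0  1  1  1  1  1  1
  b 0  1  1  1  1  1  1
  b 0  1  1  1  1  1  1
  d 0  1  2  2  2  2  2
  b 0  1  2  2  2  2  2
  a 0  1  2  2  2  2  2
LCS: 'cd'
LCS length = 2

2


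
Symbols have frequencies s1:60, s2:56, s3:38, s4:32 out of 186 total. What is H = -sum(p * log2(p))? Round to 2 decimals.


Computing entropy H = -sum(p_i * log2(p_i)):
  s1: p = 60/186 = 0.3226, -p*log2(p) = 0.5265
  s2: p = 56/186 = 0.3011, -p*log2(p) = 0.5214
  s3: p = 38/186 = 0.2043, -p*log2(p) = 0.4681
  s4: p = 32/186 = 0.1720, -p*log2(p) = 0.4368
H = sum of terms = 1.9528
Rounded to 2 decimals: 1.95

1.95


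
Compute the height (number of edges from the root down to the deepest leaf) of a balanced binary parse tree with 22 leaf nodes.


In a balanced binary tree with n leaves the deepest leaf is ceil(log2(n)) edges below the root.
log2(22) = 4.4594
ceil(4.4594) = 5
height (edges) = 5

5


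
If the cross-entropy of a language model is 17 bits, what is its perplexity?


Perplexity formula: PP = 2^H
H = 17
PP = 2^17
PP = 2^17 = 131072

131072


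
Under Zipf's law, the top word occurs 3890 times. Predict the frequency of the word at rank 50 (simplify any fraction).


Zipf's law: freq(rank) = f1 / rank
f1 = 3890, rank = 50
freq = 3890 / 50
GCD(3890, 50) = 10
Simplified: 389/5

389/5


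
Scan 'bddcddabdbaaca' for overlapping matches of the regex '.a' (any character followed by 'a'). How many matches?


Pattern: .a means any character followed by 'a'.
Scanning 'bddcddabdbaaca' position-by-position:
  Pos 0: window 'bd' -> no
  Pos 1: window 'dd' -> no
  Pos 2: window 'dc' -> no
  Pos 3: window 'cd' -> no
  Pos 4: window 'dd' -> no
  Pos 5: window 'da' -> MATCH
  Pos 6: window 'ab' -> no
  Pos 7: window 'bd' -> no
  Pos 8: window 'db' -> no
  Pos 9: window 'ba' -> MATCH
  Pos 10: window 'aa' -> MATCH
  Pos 11: window 'ac' -> no
  Pos 12: window 'ca' -> MATCH
  Pos 13: window 'a' -> no
Total matches: 4

4


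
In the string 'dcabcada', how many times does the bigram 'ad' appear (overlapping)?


Scanning 'dcabcada' for bigram 'ad':
  Position 0: 'dc' -> no
  Position 1: 'ca' -> no
  Position 2: 'ab' -> no
  Position 3: 'bc' -> no
  Position 4: 'ca' -> no
  Position 5: 'ad' -> MATCH
  Position 6: 'da' -> no
Total matches: 1

1


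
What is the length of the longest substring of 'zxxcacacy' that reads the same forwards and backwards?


Scanning 'zxxcacacy' for palindromic substrings.
Substring at positions 3-7: 'cacac'.
Check: reverse('cacac') = 'cacac' -> palindrome confirmed.
Neighbouring characters ('x' / 'y') break symmetry, so it cannot extend further.
No longer palindromic substring exists; longest length = 5

5


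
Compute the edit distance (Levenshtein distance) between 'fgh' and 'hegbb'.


Building DP table for s1='fgh' (len 3) and s2='hegbb' (len 5):
       h  e  g  b  b
    0  1  2  3  4  5
  f 1  1  2  3  4  5
  g 2  2  2  2  3  4
  h 3  2  3  3  3  4
Edit distance = dp[3][5] = 4

4


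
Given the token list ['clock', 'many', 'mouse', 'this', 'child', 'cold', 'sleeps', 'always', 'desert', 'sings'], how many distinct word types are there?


Listing all tokens and tracking unique types:
  Token 1: 'clock' -> NEW (unique so far: 1)
  Token 2: 'many' -> NEW (unique so far: 2)
  Token 3: 'mouse' -> NEW (unique so far: 3)
  Token 4: 'this' -> NEW (unique so far: 4)
  Token 5: 'child' -> NEW (unique so far: 5)
  Token 6: 'cold' -> NEW (unique so far: 6)
  Token 7: 'sleeps' -> NEW (unique so far: 7)
  Token 8: 'always' -> NEW (unique so far: 8)
  Token 9: 'desert' -> NEW (unique so far: 9)
  Token 10: 'sings' -> NEW (unique so far: 10)
Unique types: ('always', 'child', 'clock', 'cold', 'desert', 'many', 'mouse', 'sings', 'sleeps', 'this')
Vocabulary size: 10

10


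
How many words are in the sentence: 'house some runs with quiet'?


Counting words by splitting on spaces:
  Word 1: 'house'
  Word 2: 'some'
  Word 3: 'runs'
  Word 4: 'with'
  Word 5: 'quiet'
Total words: 5

5


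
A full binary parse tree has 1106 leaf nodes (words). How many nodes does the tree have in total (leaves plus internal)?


Leaf nodes (terminals): 1106
Internal nodes = n - 1 = 1106 - 1 = 1105
Total = leaves + internal = 1106 + 1105 = 2211

2211


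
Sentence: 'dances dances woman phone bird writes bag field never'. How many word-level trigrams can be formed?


Word trigrams from [9] words:
  Trigram 1: (dances dances woman)
  Trigram 2: (dances woman phone)
  Trigram 3: (woman phone bird)
  Trigram 4: (phone bird writes)
  Trigram 5: (bird writes bag)
  Trigram 6: (writes bag field)
  Trigram 7: (bag field never)
Total word trigrams: 9 - 2 = 7

7


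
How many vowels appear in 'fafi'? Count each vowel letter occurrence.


Scanning each character of 'fafi':
  Position 1: 'f' -> consonant (running count: 0)
  Position 2: 'a' -> vowel (running count: 1)
  Position 3: 'f' -> consonant (running count: 1)
  Position 4: 'i' -> vowel (running count: 2)
Total vowels: 2

2


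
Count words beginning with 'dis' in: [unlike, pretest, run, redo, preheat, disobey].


Checking each word for prefix 'dis':
  'unlike' -> no (count: 0)
  'pretest' -> no (count: 0)
  'run' -> no (count: 0)
  'redo' -> no (count: 0)
  'preheat' -> no (count: 0)
  'disobey' -> YES, starts with 'dis' (count: 1)
Total with prefix 'dis': 1

1


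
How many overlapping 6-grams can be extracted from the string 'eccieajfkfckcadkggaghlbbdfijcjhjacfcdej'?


String 'eccieajfkfckcadkggaghlbbdfijcjhjacfcdej' has length L = 39.
Number of overlapping n-grams = L - n + 1
Substituting: 39 - 6 + 1 = 34

34


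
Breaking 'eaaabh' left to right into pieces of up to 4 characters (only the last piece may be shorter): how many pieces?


'eaaabh' has 6 characters.
Chunking with max size 4:
  Chunk 1: 'eaaa' (positions 0-3)
  Chunk 2: 'bh' (positions 4-5)
Total chunks: ceil(6 / 4) = 2

2


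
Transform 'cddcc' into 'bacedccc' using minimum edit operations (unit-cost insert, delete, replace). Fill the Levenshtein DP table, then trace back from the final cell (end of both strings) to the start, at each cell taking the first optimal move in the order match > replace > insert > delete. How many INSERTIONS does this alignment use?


Edit distance = 4. Backtracking from cell (5, 8) with preference match > replace > insert > delete,
then listing the resulting alignment 'cddcc' -> 'bacedccc' left to right:
  Step 1: insert 'b' [insertion #1]
  Step 2: insert 'a' [insertion #2]
  Step 3: keep 'c'
  Step 4: insert 'e' [insertion #3]
  Step 5: keep 'd'
  Step 6: replace d->c
  Step 7: keep 'c'
  Step 8: keep 'c'
Total insertions: 3

3


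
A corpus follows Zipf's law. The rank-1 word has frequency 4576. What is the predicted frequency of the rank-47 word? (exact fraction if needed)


Zipf's law: freq(rank) = f1 / rank
f1 = 4576, rank = 47
freq = 4576 / 47
GCD(4576, 47) = 1
Simplified: 4576/47

4576/47


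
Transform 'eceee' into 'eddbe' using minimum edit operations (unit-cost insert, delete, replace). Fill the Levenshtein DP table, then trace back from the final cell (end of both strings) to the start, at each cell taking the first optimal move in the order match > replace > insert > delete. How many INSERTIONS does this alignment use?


Edit distance = 3. Backtracking from cell (5, 5) with preference match > replace > insert > delete,
then listing the resulting alignment 'eceee' -> 'eddbe' left to right:
  Step 1: keep 'e'
  Step 2: replace c->d
  Step 3: replace e->d
  Step 4: replace e->b
  Step 5: keep 'e'
Total insertions: 0

0


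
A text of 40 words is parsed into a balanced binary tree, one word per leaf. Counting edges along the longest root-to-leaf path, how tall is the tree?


In a balanced binary tree with n leaves the deepest leaf is ceil(log2(n)) edges below the root.
log2(40) = 5.3219
ceil(5.3219) = 6
height (edges) = 6

6


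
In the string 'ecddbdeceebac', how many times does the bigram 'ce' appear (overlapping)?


Scanning 'ecddbdeceebac' for bigram 'ce':
  Position 0: 'ec' -> no
  Position 1: 'cd' -> no
  Position 2: 'dd' -> no
  Position 3: 'db' -> no
  Position 4: 'bd' -> no
  Position 5: 'de' -> no
  Position 6: 'ec' -> no
  Position 7: 'ce' -> MATCH
  Position 8: 'ee' -> no
  Position 9: 'eb' -> no
  Position 10: 'ba' -> no
  Position 11: 'ac' -> no
Total matches: 1

1


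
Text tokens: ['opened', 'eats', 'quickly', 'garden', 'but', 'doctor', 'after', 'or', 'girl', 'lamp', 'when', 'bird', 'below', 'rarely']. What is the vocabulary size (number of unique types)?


Listing all tokens and tracking unique types:
  Token 1: 'opened' -> NEW (unique so far: 1)
  Token 2: 'eats' -> NEW (unique so far: 2)
  Token 3: 'quickly' -> NEW (unique so far: 3)
  Token 4: 'garden' -> NEW (unique so far: 4)
  Token 5: 'but' -> NEW (unique so far: 5)
  Token 6: 'doctor' -> NEW (unique so far: 6)
  Token 7: 'after' -> NEW (unique so far: 7)
  Token 8: 'or' -> NEW (unique so far: 8)
  Token 9: 'girl' -> NEW (unique so far: 9)
  Token 10: 'lamp' -> NEW (unique so far: 10)
  Token 11: 'when' -> NEW (unique so far: 11)
  Token 12: 'bird' -> NEW (unique so far: 12)
  Token 13: 'below' -> NEW (unique so far: 13)
  Token 14: 'rarely' -> NEW (unique so far: 14)
Unique types: ('after', 'below', 'bird', 'but', 'doctor', 'eats', 'garden', 'girl', 'lamp', 'opened', 'or', 'quickly', 'rarely', 'when')
Vocabulary size: 14

14


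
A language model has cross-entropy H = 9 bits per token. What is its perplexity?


Perplexity formula: PP = 2^H
H = 9
PP = 2^9
PP = 2^9 = 512

512


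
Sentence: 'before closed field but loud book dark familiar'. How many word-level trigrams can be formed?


Word trigrams from [8] words:
  Trigram 1: (before closed field)
  Trigram 2: (closed field but)
  Trigram 3: (field but loud)
  Trigram 4: (but loud book)
  Trigram 5: (loud book dark)
  Trigram 6: (book dark familiar)
Total word trigrams: 8 - 2 = 6

6


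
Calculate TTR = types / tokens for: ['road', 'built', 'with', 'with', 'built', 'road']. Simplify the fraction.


Tokens: 6
Unique types: ('built', 'road', 'with') = 3
TTR = 3/6
Simplify: divide both by 3 -> 1/2
TTR = 1/2

1/2


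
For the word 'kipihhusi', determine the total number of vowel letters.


Scanning each character of 'kipihhusi':
  Position 1: 'k' -> consonant (running count: 0)
  Position 2: 'i' -> vowel (running count: 1)
  Position 3: 'p' -> consonant (running count: 1)
  Position 4: 'i' -> vowel (running count: 2)
  Position 5: 'h' -> consonant (running count: 2)
  Position 6: 'h' -> consonant (running count: 2)
  Position 7: 'u' -> vowel (running count: 3)
  Position 8: 's' -> consonant (running count: 3)
  Position 9: 'i' -> vowel (running count: 4)
Total vowels: 4

4


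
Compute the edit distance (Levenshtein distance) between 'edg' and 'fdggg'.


Building DP table for s1='edg' (len 3) and s2='fdggg' (len 5):
       f  d  g  g  g
    0  1  2  3  4  5
  e 1  1  2  3  4  5
  d 2  2  1  2  3  4
  g 3  3  2  1  2  3
Edit distance = dp[3][5] = 3

3


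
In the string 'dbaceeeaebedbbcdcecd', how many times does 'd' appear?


Scanning 'dbaceeeaebedbbcdcecd' for 'd':
  Position 0: 'd' -> MATCH (count: 1)
  Position 11: 'd' -> MATCH (count: 2)
  Position 15: 'd' -> MATCH (count: 3)
  Position 19: 'd' -> MATCH (count: 4)
Total occurrences of 'd': 4

4


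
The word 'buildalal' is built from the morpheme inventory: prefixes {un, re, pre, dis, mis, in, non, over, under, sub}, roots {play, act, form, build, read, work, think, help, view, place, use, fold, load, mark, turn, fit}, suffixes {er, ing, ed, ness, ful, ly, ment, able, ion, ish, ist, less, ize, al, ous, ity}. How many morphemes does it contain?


Segmenting 'buildalal' against the inventory:
  'build' -> root (morpheme 1)
  'al' -> suffix (morpheme 2)
  'al' -> suffix (morpheme 3)
Total morphemes: 3

3


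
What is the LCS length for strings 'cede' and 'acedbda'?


DP table for LCS of 'cede' and 'acedbda':
       a  c  e  d  b  d  a
    0  0  0  0  0  0  0  0
  c 0  0  1  1  1  1  1  1
  e 0  0  1  2  2  2  2  2
  d 0  0  1  2  3  3  3  3
  e 0  0  1  2  3  3  3  3
LCS: 'ced'
LCS length = 3

3


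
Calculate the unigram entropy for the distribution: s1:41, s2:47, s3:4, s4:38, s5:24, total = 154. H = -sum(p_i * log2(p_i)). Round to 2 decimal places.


Computing entropy H = -sum(p_i * log2(p_i)):
  s1: p = 41/154 = 0.2662, -p*log2(p) = 0.5083
  s2: p = 47/154 = 0.3052, -p*log2(p) = 0.5226
  s3: p = 4/154 = 0.0260, -p*log2(p) = 0.1368
  s4: p = 38/154 = 0.2468, -p*log2(p) = 0.4982
  s5: p = 24/154 = 0.1558, -p*log2(p) = 0.4179
H = sum of terms = 2.0838
Rounded to 2 decimals: 2.08

2.08


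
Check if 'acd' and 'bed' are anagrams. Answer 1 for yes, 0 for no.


Sort characters of 'acd': 'acd'
Sort characters of 'bed': 'bde'
Sorted forms differ -> they are NOT anagrams
Result: 0

0


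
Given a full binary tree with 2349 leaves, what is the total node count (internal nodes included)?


Leaf nodes (terminals): 2349
Internal nodes = n - 1 = 2349 - 1 = 2348
Total = leaves + internal = 2349 + 2348 = 4697

4697


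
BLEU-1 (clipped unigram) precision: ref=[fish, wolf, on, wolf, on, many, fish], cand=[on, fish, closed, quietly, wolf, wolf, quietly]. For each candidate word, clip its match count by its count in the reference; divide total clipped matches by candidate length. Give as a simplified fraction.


Reference word counts: {'fish': 2, 'many': 1, 'on': 2, 'wolf': 2}
Checking each candidate word (with clipping):
  'on' -> in reference (ref count 2, used 1/2) -> match (matches: 1)
  'fish' -> in reference (ref count 2, used 1/2) -> match (matches: 2)
  'closed' -> not in reference -> no match (matches: 2)
  'quietly' -> not in reference -> no match (matches: 2)
  'wolf' -> in reference (ref count 2, used 1/2) -> match (matches: 3)
  'wolf' -> in reference (ref count 2, used 2/2) -> match (matches: 4)
  'quietly' -> not in reference -> no match (matches: 4)
Clipped matches: 4, Candidate length: 7
Precision = 4/7

4/7


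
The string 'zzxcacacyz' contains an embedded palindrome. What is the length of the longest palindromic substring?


Scanning 'zzxcacacyz' for palindromic substrings.
Substring at positions 3-7: 'cacac'.
Check: reverse('cacac') = 'cacac' -> palindrome confirmed.
Neighbouring characters ('x' / 'y') break symmetry, so it cannot extend further.
No longer palindromic substring exists; longest length = 5

5


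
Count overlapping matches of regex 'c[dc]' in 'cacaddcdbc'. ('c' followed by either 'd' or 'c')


Pattern: c[dc] means 'c' followed by either 'd' or 'c'.
Scanning 'cacaddcdbc' position-by-position:
  Pos 0: window 'ca' -> no
  Pos 1: window 'ac' -> no
  Pos 2: window 'ca' -> no
  Pos 3: window 'ad' -> no
  Pos 4: window 'dd' -> no
  Pos 5: window 'dc' -> no
  Pos 6: window 'cd' -> MATCH
  Pos 7: window 'db' -> no
  Pos 8: window 'bc' -> no
  Pos 9: window 'c' -> no
Total matches: 1

1


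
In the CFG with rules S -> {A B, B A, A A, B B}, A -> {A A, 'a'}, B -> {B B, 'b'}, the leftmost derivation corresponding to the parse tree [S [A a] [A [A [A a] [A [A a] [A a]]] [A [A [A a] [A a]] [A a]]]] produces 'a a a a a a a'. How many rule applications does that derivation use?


Every bracketed nonterminal node [X ...] in the tree is produced by exactly one rule application.
Reading the tree off as a leftmost derivation:
  Step 1: S  =>  A A   (applied S -> A A)
  Step 2: A A  =>  a A   (applied A -> a)
  Step 3: a A  =>  a A A   (applied A -> A A)
  Step 4: a A A  =>  a A A A   (applied A -> A A)
  Step 5: a A A A  =>  a a A A   (applied A -> a)
  Step 6: a a A A  =>  a a A A A   (applied A -> A A)
  Step 7: a a A A A  =>  a a a A A   (applied A -> a)
  Step 8: a a a A A  =>  a a a a A   (applied A -> a)
  Step 9: a a a a A  =>  a a a a A A   (applied A -> A A)
  Step 10: a a a a A A  =>  a a a a A A A   (applied A -> A A)
  Step 11: a a a a A A A  =>  a a a a a A A   (applied A -> a)
  Step 12: a a a a a A A  =>  a a a a a a A   (applied A -> a)
  Step 13: a a a a a a A  =>  a a a a a a a   (applied A -> a)
Final yield: a a a a a a a
Total rewrite steps: 13

13


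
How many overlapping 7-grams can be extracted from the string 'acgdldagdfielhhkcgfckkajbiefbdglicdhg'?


String 'acgdldagdfielhhkcgfckkajbiefbdglicdhg' has length L = 37.
Number of overlapping n-grams = L - n + 1
Substituting: 37 - 7 + 1 = 31

31


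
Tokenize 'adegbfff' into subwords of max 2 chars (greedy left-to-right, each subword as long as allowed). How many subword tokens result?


'adegbfff' has 8 characters.
Chunking with max size 2:
  Chunk 1: 'ad' (positions 0-1)
  Chunk 2: 'eg' (positions 2-3)
  Chunk 3: 'bf' (positions 4-5)
  Chunk 4: 'ff' (positions 6-7)
Total chunks: ceil(8 / 2) = 4

4


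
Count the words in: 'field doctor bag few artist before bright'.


Counting words by splitting on spaces:
  Word 1: 'field'
  Word 2: 'doctor'
  Word 3: 'bag'
  Word 4: 'few'
  Word 5: 'artist'
  Word 6: 'before'
  Word 7: 'bright'
Total words: 7

7


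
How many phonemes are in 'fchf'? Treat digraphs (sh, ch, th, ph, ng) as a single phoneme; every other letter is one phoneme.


Parsing 'fchf' greedily, digraphs first:
  'f' -> consonant phoneme (phonemes so far: 1)
  'ch' -> digraph (1 consonant phoneme) (phonemes so far: 2)
  'f' -> consonant phoneme (phonemes so far: 3)
Total phonemes: 3

3


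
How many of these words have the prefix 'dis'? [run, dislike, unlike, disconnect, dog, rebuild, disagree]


Checking each word for prefix 'dis':
  'run' -> no (count: 0)
  'dislike' -> YES, starts with 'dis' (count: 1)
  'unlike' -> no (count: 1)
  'disconnect' -> YES, starts with 'dis' (count: 2)
  'dog' -> no (count: 2)
  'rebuild' -> no (count: 2)
  'disagree' -> YES, starts with 'dis' (count: 3)
Total with prefix 'dis': 3

3


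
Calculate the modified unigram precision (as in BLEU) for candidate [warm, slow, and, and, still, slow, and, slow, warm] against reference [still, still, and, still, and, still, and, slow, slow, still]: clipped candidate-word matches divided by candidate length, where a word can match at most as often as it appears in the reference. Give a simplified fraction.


Reference word counts: {'and': 3, 'slow': 2, 'still': 5}
Checking each candidate word (with clipping):
  'warm' -> not in reference -> no match (matches: 0)
  'slow' -> in reference (ref count 2, used 1/2) -> match (matches: 1)
  'and' -> in reference (ref count 3, used 1/3) -> match (matches: 2)
  'and' -> in reference (ref count 3, used 2/3) -> match (matches: 3)
  'still' -> in reference (ref count 5, used 1/5) -> match (matches: 4)
  'slow' -> in reference (ref count 2, used 2/2) -> match (matches: 5)
  'and' -> in reference (ref count 3, used 3/3) -> match (matches: 6)
  'slow' -> ref count 2 already used up (2/2) -> clipped, no match (matches: 6)
  'warm' -> not in reference -> no match (matches: 6)
Clipped matches: 6, Candidate length: 9
Precision = 6/9 = 2/3

2/3


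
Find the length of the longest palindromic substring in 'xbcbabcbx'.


Scanning 'xbcbabcbx' for palindromic substrings.
Substring at positions 0-8: 'xbcbabcbx'.
Check: reverse('xbcbabcbx') = 'xbcbabcbx' -> palindrome confirmed.
No longer palindromic substring exists; longest length = 9

9


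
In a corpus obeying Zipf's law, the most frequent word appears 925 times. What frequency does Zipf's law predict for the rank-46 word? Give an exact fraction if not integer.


Zipf's law: freq(rank) = f1 / rank
f1 = 925, rank = 46
freq = 925 / 46
GCD(925, 46) = 1
Simplified: 925/46

925/46


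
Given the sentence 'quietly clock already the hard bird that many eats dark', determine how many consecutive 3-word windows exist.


Word trigrams from [10] words:
  Trigram 1: (quietly clock already)
  Trigram 2: (clock already the)
  Trigram 3: (already the hard)
  Trigram 4: (the hard bird)
  Trigram 5: (hard bird that)
  Trigram 6: (bird that many)
  Trigram 7: (that many eats)
  Trigram 8: (many eats dark)
Total word trigrams: 10 - 2 = 8

8


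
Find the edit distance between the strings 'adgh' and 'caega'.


Building DP table for s1='adgh' (len 4) and s2='caega' (len 5):
       c  a  e  g  a
    0  1  2  3  4  5
  a 1  1  1  2  3  4
  d 2  2  2  2  3  4
  g 3  3  3  3  2  3
  h 4  4  4  4  3  3
Edit distance = dp[4][5] = 3

3


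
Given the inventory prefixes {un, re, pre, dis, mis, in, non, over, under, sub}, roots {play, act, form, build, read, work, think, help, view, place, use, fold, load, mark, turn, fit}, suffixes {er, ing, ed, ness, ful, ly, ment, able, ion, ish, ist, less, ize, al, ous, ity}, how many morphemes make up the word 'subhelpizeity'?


Segmenting 'subhelpizeity' against the inventory:
  'sub' -> prefix (morpheme 1)
  'help' -> root (morpheme 2)
  'ize' -> suffix (morpheme 3)
  'ity' -> suffix (morpheme 4)
Total morphemes: 4

4


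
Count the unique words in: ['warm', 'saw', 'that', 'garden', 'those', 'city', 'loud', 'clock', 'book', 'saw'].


Listing all tokens and tracking unique types:
  Token 1: 'warm' -> NEW (unique so far: 1)
  Token 2: 'saw' -> NEW (unique so far: 2)
  Token 3: 'that' -> NEW (unique so far: 3)
  Token 4: 'garden' -> NEW (unique so far: 4)
  Token 5: 'those' -> NEW (unique so far: 5)
  Token 6: 'city' -> NEW (unique so far: 6)
  Token 7: 'loud' -> NEW (unique so far: 7)
  Token 8: 'clock' -> NEW (unique so far: 8)
  Token 9: 'book' -> NEW (unique so far: 9)
  Token 10: 'saw' -> duplicate (unique so far: 9)
Unique types: ('book', 'city', 'clock', 'garden', 'loud', 'saw', 'that', 'those', 'warm')
Vocabulary size: 9

9


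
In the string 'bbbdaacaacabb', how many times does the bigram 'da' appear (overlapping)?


Scanning 'bbbdaacaacabb' for bigram 'da':
  Position 0: 'bb' -> no
  Position 1: 'bb' -> no
  Position 2: 'bd' -> no
  Position 3: 'da' -> MATCH
  Position 4: 'aa' -> no
  Position 5: 'ac' -> no
  Position 6: 'ca' -> no
  Position 7: 'aa' -> no
  Position 8: 'ac' -> no
  Position 9: 'ca' -> no
  Position 10: 'ab' -> no
  Position 11: 'bb' -> no
Total matches: 1

1


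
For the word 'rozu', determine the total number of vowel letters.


Scanning each character of 'rozu':
  Position 1: 'r' -> consonant (running count: 0)
  Position 2: 'o' -> vowel (running count: 1)
  Position 3: 'z' -> consonant (running count: 1)
  Position 4: 'u' -> vowel (running count: 2)
Total vowels: 2

2


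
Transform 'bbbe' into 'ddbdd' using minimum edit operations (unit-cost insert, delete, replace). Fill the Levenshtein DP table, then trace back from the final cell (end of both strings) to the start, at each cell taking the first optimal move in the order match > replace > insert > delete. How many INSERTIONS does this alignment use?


Edit distance = 4. Backtracking from cell (4, 5) with preference match > replace > insert > delete,
then listing the resulting alignment 'bbbe' -> 'ddbdd' left to right:
  Step 1: insert 'd' [insertion #1]
  Step 2: replace b->d
  Step 3: keep 'b'
  Step 4: replace b->d
  Step 5: replace e->d
Total insertions: 1

1


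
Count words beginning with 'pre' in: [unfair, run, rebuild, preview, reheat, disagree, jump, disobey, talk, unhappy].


Checking each word for prefix 'pre':
  'unfair' -> no (count: 0)
  'run' -> no (count: 0)
  'rebuild' -> no (count: 0)
  'preview' -> YES, starts with 'pre' (count: 1)
  'reheat' -> no (count: 1)
  'disagree' -> no (count: 1)
  'jump' -> no (count: 1)
  'disobey' -> no (count: 1)
  'talk' -> no (count: 1)
  'unhappy' -> no (count: 1)
Total with prefix 'pre': 1

1


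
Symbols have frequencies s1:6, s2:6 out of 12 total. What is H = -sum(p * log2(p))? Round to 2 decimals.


Computing entropy H = -sum(p_i * log2(p_i)):
  s1: p = 6/12 = 0.5000, -p*log2(p) = 0.5000
  s2: p = 6/12 = 0.5000, -p*log2(p) = 0.5000
H = sum of terms = 1.0000
Rounded to 2 decimals: 1.00

1.00


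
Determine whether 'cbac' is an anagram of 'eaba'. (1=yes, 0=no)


Sort characters of 'cbac': 'abcc'
Sort characters of 'eaba': 'aabe'
Sorted forms differ -> they are NOT anagrams
Result: 0

0


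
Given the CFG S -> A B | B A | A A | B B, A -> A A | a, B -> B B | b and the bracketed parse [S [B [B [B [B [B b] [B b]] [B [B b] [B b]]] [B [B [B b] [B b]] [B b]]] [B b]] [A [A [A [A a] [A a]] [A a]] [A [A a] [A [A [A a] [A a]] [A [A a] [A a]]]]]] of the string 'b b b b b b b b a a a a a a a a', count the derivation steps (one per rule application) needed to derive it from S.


Every bracketed nonterminal node [X ...] in the tree is produced by exactly one rule application.
Reading the tree off as a leftmost derivation:
  Step 1: S  =>  B A   (applied S -> B A)
  Step 2: B A  =>  B B A   (applied B -> B B)
  Step 3: B B A  =>  B B B A   (applied B -> B B)
  Step 4: B B B A  =>  B B B B A   (applied B -> B B)
  Step 5: B B B B A  =>  B B B B B A   (applied B -> B B)
  Step 6: B B B B B A  =>  b B B B B A   (applied B -> b)
  Step 7: b B B B B A  =>  b b B B B A   (applied B -> b)
  Step 8: b b B B B A  =>  b b B B B B A   (applied B -> B B)
  Step 9: b b B B B B A  =>  b b b B B B A   (applied B -> b)
  Step 10: b b b B B B A  =>  b b b b B B A   (applied B -> b)
  Step 11: b b b b B B A  =>  b b b b B B B A   (applied B -> B B)
  Step 12: b b b b B B B A  =>  b b b b B B B B A   (applied B -> B B)
  Step 13: b b b b B B B B A  =>  b b b b b B B B A   (applied B -> b)
  Step 14: b b b b b B B B A  =>  b b b b b b B B A   (applied B -> b)
  Step 15: b b b b b b B B A  =>  b b b b b b b B A   (applied B -> b)
  Step 16: b b b b b b b B A  =>  b b b b b b b b A   (applied B -> b)
  Step 17: b b b b b b b b A  =>  b b b b b b b b A A   (applied A -> A A)
  Step 18: b b b b b b b b A A  =>  b b b b b b b b A A A   (applied A -> A A)
  Step 19: b b b b b b b b A A A  =>  b b b b b b b b A A A A   (applied A -> A A)
  Step 20: b b b b b b b b A A A A  =>  b b b b b b b b a A A A   (applied A -> a)
  Step 21: b b b b b b b b a A A A  =>  b b b b b b b b a a A A   (applied A -> a)
  Step 22: b b b b b b b b a a A A  =>  b b b b b b b b a a a A   (applied A -> a)
  Step 23: b b b b b b b b a a a A  =>  b b b b b b b b a a a A A   (applied A -> A A)
  Step 24: b b b b b b b b a a a A A  =>  b b b b b b b b a a a a A   (applied A -> a)
  Step 25: b b b b b b b b a a a a A  =>  b b b b b b b b a a a a A A   (applied A -> A A)
  Step 26: b b b b b b b b a a a a A A  =>  b b b b b b b b a a a a A A A   (applied A -> A A)
  Step 27: b b b b b b b b a a a a A A A  =>  b b b b b b b b a a a a a A A   (applied A -> a)
  Step 28: b b b b b b b b a a a a a A A  =>  b b b b b b b b a a a a a a A   (applied A -> a)
  Step 29: b b b b b b b b a a a a a a A  =>  b b b b b b b b a a a a a a A A   (applied A -> A A)
  Step 30: b b b b b b b b a a a a a a A A  =>  b b b b b b b b a a a a a a a A   (applied A -> a)
  Step 31: b b b b b b b b a a a a a a a A  =>  b b b b b b b b a a a a a a a a   (applied A -> a)
Final yield: b b b b b b b b a a a a a a a a
Total rewrite steps: 31

31


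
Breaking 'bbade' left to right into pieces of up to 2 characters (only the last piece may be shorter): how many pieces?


'bbade' has 5 characters.
Chunking with max size 2:
  Chunk 1: 'bb' (positions 0-1)
  Chunk 2: 'ad' (positions 2-3)
  Chunk 3: 'e' (positions 4-4)
Total chunks: ceil(5 / 2) = 3

3
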